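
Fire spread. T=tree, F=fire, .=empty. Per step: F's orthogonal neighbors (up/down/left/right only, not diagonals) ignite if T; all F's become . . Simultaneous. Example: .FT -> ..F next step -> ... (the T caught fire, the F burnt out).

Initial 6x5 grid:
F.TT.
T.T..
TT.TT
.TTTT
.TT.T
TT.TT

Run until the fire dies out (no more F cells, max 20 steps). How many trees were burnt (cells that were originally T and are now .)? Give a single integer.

Answer: 16

Derivation:
Step 1: +1 fires, +1 burnt (F count now 1)
Step 2: +1 fires, +1 burnt (F count now 1)
Step 3: +1 fires, +1 burnt (F count now 1)
Step 4: +1 fires, +1 burnt (F count now 1)
Step 5: +2 fires, +1 burnt (F count now 2)
Step 6: +3 fires, +2 burnt (F count now 3)
Step 7: +3 fires, +3 burnt (F count now 3)
Step 8: +2 fires, +3 burnt (F count now 2)
Step 9: +1 fires, +2 burnt (F count now 1)
Step 10: +1 fires, +1 burnt (F count now 1)
Step 11: +0 fires, +1 burnt (F count now 0)
Fire out after step 11
Initially T: 19, now '.': 27
Total burnt (originally-T cells now '.'): 16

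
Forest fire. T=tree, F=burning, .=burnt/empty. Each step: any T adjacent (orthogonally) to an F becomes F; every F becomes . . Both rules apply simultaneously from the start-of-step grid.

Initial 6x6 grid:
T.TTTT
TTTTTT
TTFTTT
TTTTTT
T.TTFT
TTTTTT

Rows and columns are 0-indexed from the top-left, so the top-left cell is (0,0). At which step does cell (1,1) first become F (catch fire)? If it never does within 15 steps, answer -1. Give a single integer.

Step 1: cell (1,1)='T' (+8 fires, +2 burnt)
Step 2: cell (1,1)='F' (+11 fires, +8 burnt)
  -> target ignites at step 2
Step 3: cell (1,1)='.' (+6 fires, +11 burnt)
Step 4: cell (1,1)='.' (+5 fires, +6 burnt)
Step 5: cell (1,1)='.' (+2 fires, +5 burnt)
Step 6: cell (1,1)='.' (+0 fires, +2 burnt)
  fire out at step 6

2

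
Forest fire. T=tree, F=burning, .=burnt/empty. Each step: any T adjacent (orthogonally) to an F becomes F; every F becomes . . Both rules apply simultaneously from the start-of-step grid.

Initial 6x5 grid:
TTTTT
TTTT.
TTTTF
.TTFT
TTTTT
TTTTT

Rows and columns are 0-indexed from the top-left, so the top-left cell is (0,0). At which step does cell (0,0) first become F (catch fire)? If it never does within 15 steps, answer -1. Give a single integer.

Step 1: cell (0,0)='T' (+4 fires, +2 burnt)
Step 2: cell (0,0)='T' (+6 fires, +4 burnt)
Step 3: cell (0,0)='T' (+6 fires, +6 burnt)
Step 4: cell (0,0)='T' (+6 fires, +6 burnt)
Step 5: cell (0,0)='T' (+3 fires, +6 burnt)
Step 6: cell (0,0)='F' (+1 fires, +3 burnt)
  -> target ignites at step 6
Step 7: cell (0,0)='.' (+0 fires, +1 burnt)
  fire out at step 7

6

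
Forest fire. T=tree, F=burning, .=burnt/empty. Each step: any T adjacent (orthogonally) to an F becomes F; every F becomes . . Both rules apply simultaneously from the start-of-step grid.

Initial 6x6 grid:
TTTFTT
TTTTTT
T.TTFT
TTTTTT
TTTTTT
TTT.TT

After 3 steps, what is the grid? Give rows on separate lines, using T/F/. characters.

Step 1: 7 trees catch fire, 2 burn out
  TTF.FT
  TTTFFT
  T.TF.F
  TTTTFT
  TTTTTT
  TTT.TT
Step 2: 8 trees catch fire, 7 burn out
  TF...F
  TTF..F
  T.F...
  TTTF.F
  TTTTFT
  TTT.TT
Step 3: 6 trees catch fire, 8 burn out
  F.....
  TF....
  T.....
  TTF...
  TTTF.F
  TTT.FT

F.....
TF....
T.....
TTF...
TTTF.F
TTT.FT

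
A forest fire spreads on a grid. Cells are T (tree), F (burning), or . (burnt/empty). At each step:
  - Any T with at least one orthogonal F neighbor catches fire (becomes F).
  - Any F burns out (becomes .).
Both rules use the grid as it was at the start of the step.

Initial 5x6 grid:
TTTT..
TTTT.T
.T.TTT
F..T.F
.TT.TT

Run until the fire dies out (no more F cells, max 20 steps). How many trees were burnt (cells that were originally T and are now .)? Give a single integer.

Step 1: +2 fires, +2 burnt (F count now 2)
Step 2: +3 fires, +2 burnt (F count now 3)
Step 3: +1 fires, +3 burnt (F count now 1)
Step 4: +2 fires, +1 burnt (F count now 2)
Step 5: +2 fires, +2 burnt (F count now 2)
Step 6: +2 fires, +2 burnt (F count now 2)
Step 7: +3 fires, +2 burnt (F count now 3)
Step 8: +1 fires, +3 burnt (F count now 1)
Step 9: +0 fires, +1 burnt (F count now 0)
Fire out after step 9
Initially T: 18, now '.': 28
Total burnt (originally-T cells now '.'): 16

Answer: 16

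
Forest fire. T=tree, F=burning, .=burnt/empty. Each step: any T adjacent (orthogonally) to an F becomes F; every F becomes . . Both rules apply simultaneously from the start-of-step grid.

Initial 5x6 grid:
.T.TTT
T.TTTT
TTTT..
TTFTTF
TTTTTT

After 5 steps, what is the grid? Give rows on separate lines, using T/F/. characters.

Step 1: 6 trees catch fire, 2 burn out
  .T.TTT
  T.TTTT
  TTFT..
  TF.FF.
  TTFTTF
Step 2: 7 trees catch fire, 6 burn out
  .T.TTT
  T.FTTT
  TF.F..
  F.....
  TF.FF.
Step 3: 3 trees catch fire, 7 burn out
  .T.TTT
  T..FTT
  F.....
  ......
  F.....
Step 4: 3 trees catch fire, 3 burn out
  .T.FTT
  F...FT
  ......
  ......
  ......
Step 5: 2 trees catch fire, 3 burn out
  .T..FT
  .....F
  ......
  ......
  ......

.T..FT
.....F
......
......
......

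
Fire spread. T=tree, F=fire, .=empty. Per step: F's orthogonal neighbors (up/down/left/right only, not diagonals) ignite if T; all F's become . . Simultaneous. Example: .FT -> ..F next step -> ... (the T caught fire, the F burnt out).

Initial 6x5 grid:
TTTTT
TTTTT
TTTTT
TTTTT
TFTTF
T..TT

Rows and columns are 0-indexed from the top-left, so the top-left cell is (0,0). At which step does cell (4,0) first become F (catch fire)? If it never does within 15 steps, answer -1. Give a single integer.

Step 1: cell (4,0)='F' (+6 fires, +2 burnt)
  -> target ignites at step 1
Step 2: cell (4,0)='.' (+7 fires, +6 burnt)
Step 3: cell (4,0)='.' (+5 fires, +7 burnt)
Step 4: cell (4,0)='.' (+5 fires, +5 burnt)
Step 5: cell (4,0)='.' (+3 fires, +5 burnt)
Step 6: cell (4,0)='.' (+0 fires, +3 burnt)
  fire out at step 6

1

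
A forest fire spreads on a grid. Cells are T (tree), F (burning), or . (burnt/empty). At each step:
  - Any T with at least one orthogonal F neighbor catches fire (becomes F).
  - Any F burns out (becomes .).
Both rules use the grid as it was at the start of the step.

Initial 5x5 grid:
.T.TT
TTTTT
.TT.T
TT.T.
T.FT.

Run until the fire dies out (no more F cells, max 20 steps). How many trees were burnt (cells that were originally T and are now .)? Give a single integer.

Answer: 2

Derivation:
Step 1: +1 fires, +1 burnt (F count now 1)
Step 2: +1 fires, +1 burnt (F count now 1)
Step 3: +0 fires, +1 burnt (F count now 0)
Fire out after step 3
Initially T: 16, now '.': 11
Total burnt (originally-T cells now '.'): 2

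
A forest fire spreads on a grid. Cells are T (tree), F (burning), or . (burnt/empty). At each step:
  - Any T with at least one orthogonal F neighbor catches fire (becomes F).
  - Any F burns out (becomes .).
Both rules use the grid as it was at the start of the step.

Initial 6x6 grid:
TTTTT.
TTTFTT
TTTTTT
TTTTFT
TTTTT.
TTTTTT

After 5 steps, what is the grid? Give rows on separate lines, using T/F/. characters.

Step 1: 8 trees catch fire, 2 burn out
  TTTFT.
  TTF.FT
  TTTFFT
  TTTF.F
  TTTTF.
  TTTTTT
Step 2: 9 trees catch fire, 8 burn out
  TTF.F.
  TF...F
  TTF..F
  TTF...
  TTTF..
  TTTTFT
Step 3: 7 trees catch fire, 9 burn out
  TF....
  F.....
  TF....
  TF....
  TTF...
  TTTF.F
Step 4: 5 trees catch fire, 7 burn out
  F.....
  ......
  F.....
  F.....
  TF....
  TTF...
Step 5: 2 trees catch fire, 5 burn out
  ......
  ......
  ......
  ......
  F.....
  TF....

......
......
......
......
F.....
TF....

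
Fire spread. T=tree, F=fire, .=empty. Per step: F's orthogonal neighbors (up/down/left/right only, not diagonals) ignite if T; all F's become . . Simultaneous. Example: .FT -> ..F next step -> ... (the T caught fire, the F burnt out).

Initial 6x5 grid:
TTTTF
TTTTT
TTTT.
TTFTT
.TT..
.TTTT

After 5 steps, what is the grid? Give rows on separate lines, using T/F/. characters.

Step 1: 6 trees catch fire, 2 burn out
  TTTF.
  TTTTF
  TTFT.
  TF.FT
  .TF..
  .TTTT
Step 2: 9 trees catch fire, 6 burn out
  TTF..
  TTFF.
  TF.F.
  F...F
  .F...
  .TFTT
Step 3: 5 trees catch fire, 9 burn out
  TF...
  TF...
  F....
  .....
  .....
  .F.FT
Step 4: 3 trees catch fire, 5 burn out
  F....
  F....
  .....
  .....
  .....
  ....F
Step 5: 0 trees catch fire, 3 burn out
  .....
  .....
  .....
  .....
  .....
  .....

.....
.....
.....
.....
.....
.....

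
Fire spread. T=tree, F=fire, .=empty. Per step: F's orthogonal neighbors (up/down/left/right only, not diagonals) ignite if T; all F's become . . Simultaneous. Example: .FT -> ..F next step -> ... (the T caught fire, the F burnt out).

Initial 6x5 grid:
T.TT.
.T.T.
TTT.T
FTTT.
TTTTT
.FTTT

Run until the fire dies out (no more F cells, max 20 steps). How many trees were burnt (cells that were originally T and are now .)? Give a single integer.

Step 1: +5 fires, +2 burnt (F count now 5)
Step 2: +4 fires, +5 burnt (F count now 4)
Step 3: +5 fires, +4 burnt (F count now 5)
Step 4: +1 fires, +5 burnt (F count now 1)
Step 5: +0 fires, +1 burnt (F count now 0)
Fire out after step 5
Initially T: 20, now '.': 25
Total burnt (originally-T cells now '.'): 15

Answer: 15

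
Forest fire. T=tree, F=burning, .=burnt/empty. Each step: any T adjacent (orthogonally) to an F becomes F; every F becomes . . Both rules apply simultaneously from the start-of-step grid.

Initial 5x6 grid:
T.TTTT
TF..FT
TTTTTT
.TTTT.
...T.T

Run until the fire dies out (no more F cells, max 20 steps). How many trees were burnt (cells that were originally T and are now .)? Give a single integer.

Answer: 18

Derivation:
Step 1: +5 fires, +2 burnt (F count now 5)
Step 2: +9 fires, +5 burnt (F count now 9)
Step 3: +3 fires, +9 burnt (F count now 3)
Step 4: +1 fires, +3 burnt (F count now 1)
Step 5: +0 fires, +1 burnt (F count now 0)
Fire out after step 5
Initially T: 19, now '.': 29
Total burnt (originally-T cells now '.'): 18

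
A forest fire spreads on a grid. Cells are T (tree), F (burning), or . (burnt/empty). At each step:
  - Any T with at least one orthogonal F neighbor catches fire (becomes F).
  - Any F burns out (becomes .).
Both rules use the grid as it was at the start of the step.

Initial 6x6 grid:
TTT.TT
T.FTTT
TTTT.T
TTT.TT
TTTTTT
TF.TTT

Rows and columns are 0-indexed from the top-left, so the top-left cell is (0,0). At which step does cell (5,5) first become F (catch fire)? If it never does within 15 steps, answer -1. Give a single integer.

Step 1: cell (5,5)='T' (+5 fires, +2 burnt)
Step 2: cell (5,5)='T' (+8 fires, +5 burnt)
Step 3: cell (5,5)='T' (+6 fires, +8 burnt)
Step 4: cell (5,5)='T' (+5 fires, +6 burnt)
Step 5: cell (5,5)='T' (+4 fires, +5 burnt)
Step 6: cell (5,5)='F' (+1 fires, +4 burnt)
  -> target ignites at step 6
Step 7: cell (5,5)='.' (+0 fires, +1 burnt)
  fire out at step 7

6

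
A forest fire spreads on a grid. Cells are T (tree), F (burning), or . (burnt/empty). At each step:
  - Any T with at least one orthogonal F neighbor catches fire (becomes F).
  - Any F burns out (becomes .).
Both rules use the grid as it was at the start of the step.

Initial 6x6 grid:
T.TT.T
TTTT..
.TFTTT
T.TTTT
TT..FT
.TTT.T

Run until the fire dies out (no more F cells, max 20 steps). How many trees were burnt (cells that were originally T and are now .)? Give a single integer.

Answer: 17

Derivation:
Step 1: +6 fires, +2 burnt (F count now 6)
Step 2: +7 fires, +6 burnt (F count now 7)
Step 3: +3 fires, +7 burnt (F count now 3)
Step 4: +1 fires, +3 burnt (F count now 1)
Step 5: +0 fires, +1 burnt (F count now 0)
Fire out after step 5
Initially T: 24, now '.': 29
Total burnt (originally-T cells now '.'): 17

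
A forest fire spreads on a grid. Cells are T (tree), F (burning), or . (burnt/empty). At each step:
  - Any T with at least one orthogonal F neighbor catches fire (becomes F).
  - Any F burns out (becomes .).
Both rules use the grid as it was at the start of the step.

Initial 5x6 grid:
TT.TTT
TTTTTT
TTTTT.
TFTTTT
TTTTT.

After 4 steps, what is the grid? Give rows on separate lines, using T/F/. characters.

Step 1: 4 trees catch fire, 1 burn out
  TT.TTT
  TTTTTT
  TFTTT.
  F.FTTT
  TFTTT.
Step 2: 6 trees catch fire, 4 burn out
  TT.TTT
  TFTTTT
  F.FTT.
  ...FTT
  F.FTT.
Step 3: 6 trees catch fire, 6 burn out
  TF.TTT
  F.FTTT
  ...FT.
  ....FT
  ...FT.
Step 4: 5 trees catch fire, 6 burn out
  F..TTT
  ...FTT
  ....F.
  .....F
  ....F.

F..TTT
...FTT
....F.
.....F
....F.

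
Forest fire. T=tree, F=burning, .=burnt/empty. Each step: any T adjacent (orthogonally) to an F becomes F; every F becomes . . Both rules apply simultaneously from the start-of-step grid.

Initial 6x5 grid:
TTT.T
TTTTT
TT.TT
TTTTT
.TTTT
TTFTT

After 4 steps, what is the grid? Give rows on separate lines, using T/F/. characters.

Step 1: 3 trees catch fire, 1 burn out
  TTT.T
  TTTTT
  TT.TT
  TTTTT
  .TFTT
  TF.FT
Step 2: 5 trees catch fire, 3 burn out
  TTT.T
  TTTTT
  TT.TT
  TTFTT
  .F.FT
  F...F
Step 3: 3 trees catch fire, 5 burn out
  TTT.T
  TTTTT
  TT.TT
  TF.FT
  ....F
  .....
Step 4: 4 trees catch fire, 3 burn out
  TTT.T
  TTTTT
  TF.FT
  F...F
  .....
  .....

TTT.T
TTTTT
TF.FT
F...F
.....
.....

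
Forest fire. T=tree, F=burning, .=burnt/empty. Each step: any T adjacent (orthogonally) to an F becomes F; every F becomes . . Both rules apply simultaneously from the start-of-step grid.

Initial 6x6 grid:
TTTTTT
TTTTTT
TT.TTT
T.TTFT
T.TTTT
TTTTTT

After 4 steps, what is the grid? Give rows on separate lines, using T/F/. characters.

Step 1: 4 trees catch fire, 1 burn out
  TTTTTT
  TTTTTT
  TT.TFT
  T.TF.F
  T.TTFT
  TTTTTT
Step 2: 7 trees catch fire, 4 burn out
  TTTTTT
  TTTTFT
  TT.F.F
  T.F...
  T.TF.F
  TTTTFT
Step 3: 6 trees catch fire, 7 burn out
  TTTTFT
  TTTF.F
  TT....
  T.....
  T.F...
  TTTF.F
Step 4: 4 trees catch fire, 6 burn out
  TTTF.F
  TTF...
  TT....
  T.....
  T.....
  TTF...

TTTF.F
TTF...
TT....
T.....
T.....
TTF...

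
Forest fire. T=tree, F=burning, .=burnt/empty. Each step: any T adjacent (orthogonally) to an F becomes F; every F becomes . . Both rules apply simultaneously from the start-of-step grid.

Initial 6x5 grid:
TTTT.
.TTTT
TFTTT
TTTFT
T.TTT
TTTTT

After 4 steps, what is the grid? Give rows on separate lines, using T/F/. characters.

Step 1: 8 trees catch fire, 2 burn out
  TTTT.
  .FTTT
  F.FFT
  TFF.F
  T.TFT
  TTTTT
Step 2: 8 trees catch fire, 8 burn out
  TFTT.
  ..FFT
  ....F
  F....
  T.F.F
  TTTFT
Step 3: 7 trees catch fire, 8 burn out
  F.FF.
  ....F
  .....
  .....
  F....
  TTF.F
Step 4: 2 trees catch fire, 7 burn out
  .....
  .....
  .....
  .....
  .....
  FF...

.....
.....
.....
.....
.....
FF...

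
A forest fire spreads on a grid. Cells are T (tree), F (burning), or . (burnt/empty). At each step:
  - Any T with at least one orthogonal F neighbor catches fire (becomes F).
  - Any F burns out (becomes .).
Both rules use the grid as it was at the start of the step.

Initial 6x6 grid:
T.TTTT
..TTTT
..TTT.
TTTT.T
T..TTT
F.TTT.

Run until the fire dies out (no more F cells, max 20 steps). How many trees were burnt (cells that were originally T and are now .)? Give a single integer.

Step 1: +1 fires, +1 burnt (F count now 1)
Step 2: +1 fires, +1 burnt (F count now 1)
Step 3: +1 fires, +1 burnt (F count now 1)
Step 4: +1 fires, +1 burnt (F count now 1)
Step 5: +2 fires, +1 burnt (F count now 2)
Step 6: +3 fires, +2 burnt (F count now 3)
Step 7: +5 fires, +3 burnt (F count now 5)
Step 8: +5 fires, +5 burnt (F count now 5)
Step 9: +3 fires, +5 burnt (F count now 3)
Step 10: +1 fires, +3 burnt (F count now 1)
Step 11: +0 fires, +1 burnt (F count now 0)
Fire out after step 11
Initially T: 24, now '.': 35
Total burnt (originally-T cells now '.'): 23

Answer: 23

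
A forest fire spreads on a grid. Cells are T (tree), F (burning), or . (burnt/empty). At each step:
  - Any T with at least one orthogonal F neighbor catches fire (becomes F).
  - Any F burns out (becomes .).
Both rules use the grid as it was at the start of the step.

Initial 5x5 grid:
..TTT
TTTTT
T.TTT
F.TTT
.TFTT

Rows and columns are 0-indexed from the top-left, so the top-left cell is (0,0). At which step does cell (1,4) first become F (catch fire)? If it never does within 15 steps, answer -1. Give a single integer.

Step 1: cell (1,4)='T' (+4 fires, +2 burnt)
Step 2: cell (1,4)='T' (+4 fires, +4 burnt)
Step 3: cell (1,4)='T' (+4 fires, +4 burnt)
Step 4: cell (1,4)='T' (+3 fires, +4 burnt)
Step 5: cell (1,4)='F' (+2 fires, +3 burnt)
  -> target ignites at step 5
Step 6: cell (1,4)='.' (+1 fires, +2 burnt)
Step 7: cell (1,4)='.' (+0 fires, +1 burnt)
  fire out at step 7

5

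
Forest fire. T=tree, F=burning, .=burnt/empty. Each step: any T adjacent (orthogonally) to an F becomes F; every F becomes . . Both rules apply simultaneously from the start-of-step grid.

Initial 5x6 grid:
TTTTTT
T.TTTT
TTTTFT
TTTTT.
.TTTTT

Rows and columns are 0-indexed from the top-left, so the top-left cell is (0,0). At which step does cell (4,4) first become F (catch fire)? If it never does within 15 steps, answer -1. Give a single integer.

Step 1: cell (4,4)='T' (+4 fires, +1 burnt)
Step 2: cell (4,4)='F' (+6 fires, +4 burnt)
  -> target ignites at step 2
Step 3: cell (4,4)='.' (+7 fires, +6 burnt)
Step 4: cell (4,4)='.' (+4 fires, +7 burnt)
Step 5: cell (4,4)='.' (+4 fires, +4 burnt)
Step 6: cell (4,4)='.' (+1 fires, +4 burnt)
Step 7: cell (4,4)='.' (+0 fires, +1 burnt)
  fire out at step 7

2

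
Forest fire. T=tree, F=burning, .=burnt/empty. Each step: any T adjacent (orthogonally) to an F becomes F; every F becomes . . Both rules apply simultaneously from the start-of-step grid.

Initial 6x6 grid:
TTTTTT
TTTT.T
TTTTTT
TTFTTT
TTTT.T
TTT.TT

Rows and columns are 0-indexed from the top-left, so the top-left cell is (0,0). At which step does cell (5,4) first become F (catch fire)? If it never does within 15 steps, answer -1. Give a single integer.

Step 1: cell (5,4)='T' (+4 fires, +1 burnt)
Step 2: cell (5,4)='T' (+8 fires, +4 burnt)
Step 3: cell (5,4)='T' (+8 fires, +8 burnt)
Step 4: cell (5,4)='T' (+6 fires, +8 burnt)
Step 5: cell (5,4)='T' (+4 fires, +6 burnt)
Step 6: cell (5,4)='F' (+2 fires, +4 burnt)
  -> target ignites at step 6
Step 7: cell (5,4)='.' (+0 fires, +2 burnt)
  fire out at step 7

6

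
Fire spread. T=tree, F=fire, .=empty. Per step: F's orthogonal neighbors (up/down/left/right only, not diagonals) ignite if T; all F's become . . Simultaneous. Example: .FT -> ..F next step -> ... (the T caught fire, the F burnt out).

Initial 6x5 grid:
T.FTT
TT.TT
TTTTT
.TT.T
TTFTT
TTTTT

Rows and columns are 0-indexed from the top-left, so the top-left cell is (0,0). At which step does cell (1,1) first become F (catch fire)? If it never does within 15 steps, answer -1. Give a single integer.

Step 1: cell (1,1)='T' (+5 fires, +2 burnt)
Step 2: cell (1,1)='T' (+8 fires, +5 burnt)
Step 3: cell (1,1)='T' (+6 fires, +8 burnt)
Step 4: cell (1,1)='F' (+3 fires, +6 burnt)
  -> target ignites at step 4
Step 5: cell (1,1)='.' (+1 fires, +3 burnt)
Step 6: cell (1,1)='.' (+1 fires, +1 burnt)
Step 7: cell (1,1)='.' (+0 fires, +1 burnt)
  fire out at step 7

4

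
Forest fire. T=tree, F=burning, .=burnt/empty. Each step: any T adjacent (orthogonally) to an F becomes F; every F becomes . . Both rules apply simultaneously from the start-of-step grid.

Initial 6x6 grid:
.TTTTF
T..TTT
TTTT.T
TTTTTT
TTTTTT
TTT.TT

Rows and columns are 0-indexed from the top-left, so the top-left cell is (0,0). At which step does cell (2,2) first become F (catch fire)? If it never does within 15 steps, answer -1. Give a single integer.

Step 1: cell (2,2)='T' (+2 fires, +1 burnt)
Step 2: cell (2,2)='T' (+3 fires, +2 burnt)
Step 3: cell (2,2)='T' (+3 fires, +3 burnt)
Step 4: cell (2,2)='T' (+4 fires, +3 burnt)
Step 5: cell (2,2)='F' (+4 fires, +4 burnt)
  -> target ignites at step 5
Step 6: cell (2,2)='.' (+4 fires, +4 burnt)
Step 7: cell (2,2)='.' (+3 fires, +4 burnt)
Step 8: cell (2,2)='.' (+4 fires, +3 burnt)
Step 9: cell (2,2)='.' (+2 fires, +4 burnt)
Step 10: cell (2,2)='.' (+1 fires, +2 burnt)
Step 11: cell (2,2)='.' (+0 fires, +1 burnt)
  fire out at step 11

5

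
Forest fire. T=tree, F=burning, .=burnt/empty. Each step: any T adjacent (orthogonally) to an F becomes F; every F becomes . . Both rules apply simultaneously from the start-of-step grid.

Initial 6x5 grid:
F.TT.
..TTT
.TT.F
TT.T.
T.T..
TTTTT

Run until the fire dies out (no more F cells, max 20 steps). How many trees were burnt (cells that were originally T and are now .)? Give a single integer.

Step 1: +1 fires, +2 burnt (F count now 1)
Step 2: +1 fires, +1 burnt (F count now 1)
Step 3: +2 fires, +1 burnt (F count now 2)
Step 4: +2 fires, +2 burnt (F count now 2)
Step 5: +1 fires, +2 burnt (F count now 1)
Step 6: +1 fires, +1 burnt (F count now 1)
Step 7: +1 fires, +1 burnt (F count now 1)
Step 8: +1 fires, +1 burnt (F count now 1)
Step 9: +1 fires, +1 burnt (F count now 1)
Step 10: +1 fires, +1 burnt (F count now 1)
Step 11: +1 fires, +1 burnt (F count now 1)
Step 12: +2 fires, +1 burnt (F count now 2)
Step 13: +1 fires, +2 burnt (F count now 1)
Step 14: +0 fires, +1 burnt (F count now 0)
Fire out after step 14
Initially T: 17, now '.': 29
Total burnt (originally-T cells now '.'): 16

Answer: 16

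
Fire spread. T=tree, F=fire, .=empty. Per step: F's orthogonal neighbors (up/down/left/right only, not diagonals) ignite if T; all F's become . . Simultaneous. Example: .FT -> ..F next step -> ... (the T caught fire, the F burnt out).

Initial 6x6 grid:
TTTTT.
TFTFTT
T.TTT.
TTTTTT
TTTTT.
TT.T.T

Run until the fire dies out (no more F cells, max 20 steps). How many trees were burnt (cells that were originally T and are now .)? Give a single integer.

Answer: 27

Derivation:
Step 1: +6 fires, +2 burnt (F count now 6)
Step 2: +8 fires, +6 burnt (F count now 8)
Step 3: +4 fires, +8 burnt (F count now 4)
Step 4: +6 fires, +4 burnt (F count now 6)
Step 5: +2 fires, +6 burnt (F count now 2)
Step 6: +1 fires, +2 burnt (F count now 1)
Step 7: +0 fires, +1 burnt (F count now 0)
Fire out after step 7
Initially T: 28, now '.': 35
Total burnt (originally-T cells now '.'): 27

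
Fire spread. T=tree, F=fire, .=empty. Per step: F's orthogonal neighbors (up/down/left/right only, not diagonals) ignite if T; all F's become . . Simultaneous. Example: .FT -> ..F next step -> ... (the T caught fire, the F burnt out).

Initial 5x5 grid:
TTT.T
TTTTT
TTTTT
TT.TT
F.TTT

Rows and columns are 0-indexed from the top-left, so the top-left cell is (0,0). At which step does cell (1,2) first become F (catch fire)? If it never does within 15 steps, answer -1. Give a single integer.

Step 1: cell (1,2)='T' (+1 fires, +1 burnt)
Step 2: cell (1,2)='T' (+2 fires, +1 burnt)
Step 3: cell (1,2)='T' (+2 fires, +2 burnt)
Step 4: cell (1,2)='T' (+3 fires, +2 burnt)
Step 5: cell (1,2)='F' (+3 fires, +3 burnt)
  -> target ignites at step 5
Step 6: cell (1,2)='.' (+4 fires, +3 burnt)
Step 7: cell (1,2)='.' (+3 fires, +4 burnt)
Step 8: cell (1,2)='.' (+3 fires, +3 burnt)
Step 9: cell (1,2)='.' (+0 fires, +3 burnt)
  fire out at step 9

5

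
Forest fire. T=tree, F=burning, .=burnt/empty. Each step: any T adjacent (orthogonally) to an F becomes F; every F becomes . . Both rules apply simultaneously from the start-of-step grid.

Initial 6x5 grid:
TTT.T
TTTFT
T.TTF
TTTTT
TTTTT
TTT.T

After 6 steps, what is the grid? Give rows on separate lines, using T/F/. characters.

Step 1: 4 trees catch fire, 2 burn out
  TTT.T
  TTF.F
  T.TF.
  TTTTF
  TTTTT
  TTT.T
Step 2: 6 trees catch fire, 4 burn out
  TTF.F
  TF...
  T.F..
  TTTF.
  TTTTF
  TTT.T
Step 3: 5 trees catch fire, 6 burn out
  TF...
  F....
  T....
  TTF..
  TTTF.
  TTT.F
Step 4: 4 trees catch fire, 5 burn out
  F....
  .....
  F....
  TF...
  TTF..
  TTT..
Step 5: 3 trees catch fire, 4 burn out
  .....
  .....
  .....
  F....
  TF...
  TTF..
Step 6: 2 trees catch fire, 3 burn out
  .....
  .....
  .....
  .....
  F....
  TF...

.....
.....
.....
.....
F....
TF...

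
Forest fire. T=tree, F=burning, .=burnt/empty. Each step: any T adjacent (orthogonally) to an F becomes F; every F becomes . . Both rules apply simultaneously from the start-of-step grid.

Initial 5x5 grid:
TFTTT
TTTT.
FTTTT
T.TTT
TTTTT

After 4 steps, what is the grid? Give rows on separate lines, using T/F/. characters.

Step 1: 6 trees catch fire, 2 burn out
  F.FTT
  FFTT.
  .FTTT
  F.TTT
  TTTTT
Step 2: 4 trees catch fire, 6 burn out
  ...FT
  ..FT.
  ..FTT
  ..TTT
  FTTTT
Step 3: 5 trees catch fire, 4 burn out
  ....F
  ...F.
  ...FT
  ..FTT
  .FTTT
Step 4: 3 trees catch fire, 5 burn out
  .....
  .....
  ....F
  ...FT
  ..FTT

.....
.....
....F
...FT
..FTT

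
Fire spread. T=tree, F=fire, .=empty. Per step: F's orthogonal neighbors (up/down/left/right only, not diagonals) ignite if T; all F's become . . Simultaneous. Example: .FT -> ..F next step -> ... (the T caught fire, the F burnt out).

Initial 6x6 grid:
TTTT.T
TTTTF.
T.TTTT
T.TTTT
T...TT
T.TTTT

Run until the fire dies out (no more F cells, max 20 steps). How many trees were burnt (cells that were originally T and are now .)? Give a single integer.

Step 1: +2 fires, +1 burnt (F count now 2)
Step 2: +5 fires, +2 burnt (F count now 5)
Step 3: +6 fires, +5 burnt (F count now 6)
Step 4: +5 fires, +6 burnt (F count now 5)
Step 5: +4 fires, +5 burnt (F count now 4)
Step 6: +2 fires, +4 burnt (F count now 2)
Step 7: +1 fires, +2 burnt (F count now 1)
Step 8: +1 fires, +1 burnt (F count now 1)
Step 9: +0 fires, +1 burnt (F count now 0)
Fire out after step 9
Initially T: 27, now '.': 35
Total burnt (originally-T cells now '.'): 26

Answer: 26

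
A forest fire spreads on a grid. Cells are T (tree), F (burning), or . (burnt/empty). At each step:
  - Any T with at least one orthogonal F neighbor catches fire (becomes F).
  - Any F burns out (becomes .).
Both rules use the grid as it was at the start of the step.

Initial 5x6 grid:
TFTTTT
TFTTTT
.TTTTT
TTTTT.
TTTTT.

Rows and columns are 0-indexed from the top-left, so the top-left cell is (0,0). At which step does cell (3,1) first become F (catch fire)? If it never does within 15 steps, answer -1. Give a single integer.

Step 1: cell (3,1)='T' (+5 fires, +2 burnt)
Step 2: cell (3,1)='F' (+4 fires, +5 burnt)
  -> target ignites at step 2
Step 3: cell (3,1)='.' (+6 fires, +4 burnt)
Step 4: cell (3,1)='.' (+6 fires, +6 burnt)
Step 5: cell (3,1)='.' (+3 fires, +6 burnt)
Step 6: cell (3,1)='.' (+1 fires, +3 burnt)
Step 7: cell (3,1)='.' (+0 fires, +1 burnt)
  fire out at step 7

2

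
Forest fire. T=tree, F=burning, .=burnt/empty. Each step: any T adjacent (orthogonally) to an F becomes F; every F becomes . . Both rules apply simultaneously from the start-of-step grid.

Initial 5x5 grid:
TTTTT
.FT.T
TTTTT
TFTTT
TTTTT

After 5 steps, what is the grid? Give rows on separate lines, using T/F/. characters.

Step 1: 6 trees catch fire, 2 burn out
  TFTTT
  ..F.T
  TFTTT
  F.FTT
  TFTTT
Step 2: 7 trees catch fire, 6 burn out
  F.FTT
  ....T
  F.FTT
  ...FT
  F.FTT
Step 3: 4 trees catch fire, 7 burn out
  ...FT
  ....T
  ...FT
  ....F
  ...FT
Step 4: 3 trees catch fire, 4 burn out
  ....F
  ....T
  ....F
  .....
  ....F
Step 5: 1 trees catch fire, 3 burn out
  .....
  ....F
  .....
  .....
  .....

.....
....F
.....
.....
.....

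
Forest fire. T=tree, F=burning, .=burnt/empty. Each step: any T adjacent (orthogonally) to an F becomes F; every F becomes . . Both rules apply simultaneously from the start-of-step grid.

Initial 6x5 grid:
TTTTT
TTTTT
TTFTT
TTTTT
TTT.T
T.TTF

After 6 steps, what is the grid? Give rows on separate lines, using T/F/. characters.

Step 1: 6 trees catch fire, 2 burn out
  TTTTT
  TTFTT
  TF.FT
  TTFTT
  TTT.F
  T.TF.
Step 2: 10 trees catch fire, 6 burn out
  TTFTT
  TF.FT
  F...F
  TF.FF
  TTF..
  T.F..
Step 3: 6 trees catch fire, 10 burn out
  TF.FT
  F...F
  .....
  F....
  TF...
  T....
Step 4: 3 trees catch fire, 6 burn out
  F...F
  .....
  .....
  .....
  F....
  T....
Step 5: 1 trees catch fire, 3 burn out
  .....
  .....
  .....
  .....
  .....
  F....
Step 6: 0 trees catch fire, 1 burn out
  .....
  .....
  .....
  .....
  .....
  .....

.....
.....
.....
.....
.....
.....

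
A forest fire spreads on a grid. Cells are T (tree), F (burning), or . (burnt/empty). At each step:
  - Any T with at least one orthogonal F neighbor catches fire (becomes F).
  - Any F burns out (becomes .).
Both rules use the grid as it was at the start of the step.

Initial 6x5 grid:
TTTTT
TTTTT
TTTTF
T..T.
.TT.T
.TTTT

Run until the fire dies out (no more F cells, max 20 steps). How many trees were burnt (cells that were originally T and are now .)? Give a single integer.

Answer: 16

Derivation:
Step 1: +2 fires, +1 burnt (F count now 2)
Step 2: +4 fires, +2 burnt (F count now 4)
Step 3: +3 fires, +4 burnt (F count now 3)
Step 4: +3 fires, +3 burnt (F count now 3)
Step 5: +3 fires, +3 burnt (F count now 3)
Step 6: +1 fires, +3 burnt (F count now 1)
Step 7: +0 fires, +1 burnt (F count now 0)
Fire out after step 7
Initially T: 23, now '.': 23
Total burnt (originally-T cells now '.'): 16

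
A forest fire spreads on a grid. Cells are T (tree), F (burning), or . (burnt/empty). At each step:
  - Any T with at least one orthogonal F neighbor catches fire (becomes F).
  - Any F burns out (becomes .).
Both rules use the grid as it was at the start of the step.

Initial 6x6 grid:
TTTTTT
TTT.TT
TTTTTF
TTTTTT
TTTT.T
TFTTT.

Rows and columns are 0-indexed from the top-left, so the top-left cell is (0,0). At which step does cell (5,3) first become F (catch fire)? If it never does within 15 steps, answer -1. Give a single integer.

Step 1: cell (5,3)='T' (+6 fires, +2 burnt)
Step 2: cell (5,3)='F' (+9 fires, +6 burnt)
  -> target ignites at step 2
Step 3: cell (5,3)='.' (+8 fires, +9 burnt)
Step 4: cell (5,3)='.' (+4 fires, +8 burnt)
Step 5: cell (5,3)='.' (+3 fires, +4 burnt)
Step 6: cell (5,3)='.' (+1 fires, +3 burnt)
Step 7: cell (5,3)='.' (+0 fires, +1 burnt)
  fire out at step 7

2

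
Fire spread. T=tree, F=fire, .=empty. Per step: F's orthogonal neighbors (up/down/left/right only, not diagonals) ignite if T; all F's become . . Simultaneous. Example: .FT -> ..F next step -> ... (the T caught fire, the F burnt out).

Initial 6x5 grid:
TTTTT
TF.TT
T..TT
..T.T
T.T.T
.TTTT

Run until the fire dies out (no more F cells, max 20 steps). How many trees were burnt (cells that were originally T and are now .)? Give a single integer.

Step 1: +2 fires, +1 burnt (F count now 2)
Step 2: +3 fires, +2 burnt (F count now 3)
Step 3: +1 fires, +3 burnt (F count now 1)
Step 4: +2 fires, +1 burnt (F count now 2)
Step 5: +2 fires, +2 burnt (F count now 2)
Step 6: +1 fires, +2 burnt (F count now 1)
Step 7: +1 fires, +1 burnt (F count now 1)
Step 8: +1 fires, +1 burnt (F count now 1)
Step 9: +1 fires, +1 burnt (F count now 1)
Step 10: +1 fires, +1 burnt (F count now 1)
Step 11: +1 fires, +1 burnt (F count now 1)
Step 12: +2 fires, +1 burnt (F count now 2)
Step 13: +1 fires, +2 burnt (F count now 1)
Step 14: +0 fires, +1 burnt (F count now 0)
Fire out after step 14
Initially T: 20, now '.': 29
Total burnt (originally-T cells now '.'): 19

Answer: 19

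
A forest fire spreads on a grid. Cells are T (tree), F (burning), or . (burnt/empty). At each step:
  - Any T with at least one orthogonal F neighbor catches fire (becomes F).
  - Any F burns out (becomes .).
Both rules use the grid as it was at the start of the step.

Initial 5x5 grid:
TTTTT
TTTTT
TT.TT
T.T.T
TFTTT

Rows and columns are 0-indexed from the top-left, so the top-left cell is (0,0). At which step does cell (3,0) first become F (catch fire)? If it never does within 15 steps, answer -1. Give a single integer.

Step 1: cell (3,0)='T' (+2 fires, +1 burnt)
Step 2: cell (3,0)='F' (+3 fires, +2 burnt)
  -> target ignites at step 2
Step 3: cell (3,0)='.' (+2 fires, +3 burnt)
Step 4: cell (3,0)='.' (+3 fires, +2 burnt)
Step 5: cell (3,0)='.' (+3 fires, +3 burnt)
Step 6: cell (3,0)='.' (+4 fires, +3 burnt)
Step 7: cell (3,0)='.' (+3 fires, +4 burnt)
Step 8: cell (3,0)='.' (+1 fires, +3 burnt)
Step 9: cell (3,0)='.' (+0 fires, +1 burnt)
  fire out at step 9

2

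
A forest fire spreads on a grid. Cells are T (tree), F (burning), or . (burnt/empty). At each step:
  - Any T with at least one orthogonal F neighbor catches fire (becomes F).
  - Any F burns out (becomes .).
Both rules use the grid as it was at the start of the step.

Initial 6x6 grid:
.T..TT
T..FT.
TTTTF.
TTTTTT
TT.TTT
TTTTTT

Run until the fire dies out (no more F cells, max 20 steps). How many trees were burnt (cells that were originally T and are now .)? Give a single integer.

Answer: 25

Derivation:
Step 1: +3 fires, +2 burnt (F count now 3)
Step 2: +5 fires, +3 burnt (F count now 5)
Step 3: +6 fires, +5 burnt (F count now 6)
Step 4: +4 fires, +6 burnt (F count now 4)
Step 5: +4 fires, +4 burnt (F count now 4)
Step 6: +2 fires, +4 burnt (F count now 2)
Step 7: +1 fires, +2 burnt (F count now 1)
Step 8: +0 fires, +1 burnt (F count now 0)
Fire out after step 8
Initially T: 26, now '.': 35
Total burnt (originally-T cells now '.'): 25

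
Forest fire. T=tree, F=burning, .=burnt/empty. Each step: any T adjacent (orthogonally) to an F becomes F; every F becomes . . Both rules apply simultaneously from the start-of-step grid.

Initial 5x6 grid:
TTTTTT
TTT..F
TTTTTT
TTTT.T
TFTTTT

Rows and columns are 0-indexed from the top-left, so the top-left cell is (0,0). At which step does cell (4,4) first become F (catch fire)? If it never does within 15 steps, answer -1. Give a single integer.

Step 1: cell (4,4)='T' (+5 fires, +2 burnt)
Step 2: cell (4,4)='T' (+7 fires, +5 burnt)
Step 3: cell (4,4)='F' (+8 fires, +7 burnt)
  -> target ignites at step 3
Step 4: cell (4,4)='.' (+4 fires, +8 burnt)
Step 5: cell (4,4)='.' (+1 fires, +4 burnt)
Step 6: cell (4,4)='.' (+0 fires, +1 burnt)
  fire out at step 6

3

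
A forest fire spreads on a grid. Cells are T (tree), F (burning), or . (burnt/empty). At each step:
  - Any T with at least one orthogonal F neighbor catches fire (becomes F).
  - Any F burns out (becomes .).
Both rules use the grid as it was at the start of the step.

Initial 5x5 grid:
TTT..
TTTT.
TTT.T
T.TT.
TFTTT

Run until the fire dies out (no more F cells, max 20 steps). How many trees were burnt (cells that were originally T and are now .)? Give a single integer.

Step 1: +2 fires, +1 burnt (F count now 2)
Step 2: +3 fires, +2 burnt (F count now 3)
Step 3: +4 fires, +3 burnt (F count now 4)
Step 4: +3 fires, +4 burnt (F count now 3)
Step 5: +4 fires, +3 burnt (F count now 4)
Step 6: +1 fires, +4 burnt (F count now 1)
Step 7: +0 fires, +1 burnt (F count now 0)
Fire out after step 7
Initially T: 18, now '.': 24
Total burnt (originally-T cells now '.'): 17

Answer: 17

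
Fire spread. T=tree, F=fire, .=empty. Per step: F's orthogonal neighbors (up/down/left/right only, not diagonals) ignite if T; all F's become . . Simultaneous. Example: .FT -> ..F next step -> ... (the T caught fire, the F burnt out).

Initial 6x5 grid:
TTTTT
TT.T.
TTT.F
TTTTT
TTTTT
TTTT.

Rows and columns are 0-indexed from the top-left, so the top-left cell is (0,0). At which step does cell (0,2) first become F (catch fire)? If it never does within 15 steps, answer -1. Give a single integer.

Step 1: cell (0,2)='T' (+1 fires, +1 burnt)
Step 2: cell (0,2)='T' (+2 fires, +1 burnt)
Step 3: cell (0,2)='T' (+2 fires, +2 burnt)
Step 4: cell (0,2)='T' (+4 fires, +2 burnt)
Step 5: cell (0,2)='T' (+4 fires, +4 burnt)
Step 6: cell (0,2)='T' (+4 fires, +4 burnt)
Step 7: cell (0,2)='T' (+3 fires, +4 burnt)
Step 8: cell (0,2)='F' (+2 fires, +3 burnt)
  -> target ignites at step 8
Step 9: cell (0,2)='.' (+1 fires, +2 burnt)
Step 10: cell (0,2)='.' (+2 fires, +1 burnt)
Step 11: cell (0,2)='.' (+0 fires, +2 burnt)
  fire out at step 11

8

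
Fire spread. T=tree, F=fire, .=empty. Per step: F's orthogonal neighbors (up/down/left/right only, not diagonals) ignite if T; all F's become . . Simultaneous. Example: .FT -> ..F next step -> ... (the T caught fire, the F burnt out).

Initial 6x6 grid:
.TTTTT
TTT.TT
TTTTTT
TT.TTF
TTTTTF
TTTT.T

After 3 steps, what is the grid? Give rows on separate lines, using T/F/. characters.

Step 1: 4 trees catch fire, 2 burn out
  .TTTTT
  TTT.TT
  TTTTTF
  TT.TF.
  TTTTF.
  TTTT.F
Step 2: 4 trees catch fire, 4 burn out
  .TTTTT
  TTT.TF
  TTTTF.
  TT.F..
  TTTF..
  TTTT..
Step 3: 5 trees catch fire, 4 burn out
  .TTTTF
  TTT.F.
  TTTF..
  TT....
  TTF...
  TTTF..

.TTTTF
TTT.F.
TTTF..
TT....
TTF...
TTTF..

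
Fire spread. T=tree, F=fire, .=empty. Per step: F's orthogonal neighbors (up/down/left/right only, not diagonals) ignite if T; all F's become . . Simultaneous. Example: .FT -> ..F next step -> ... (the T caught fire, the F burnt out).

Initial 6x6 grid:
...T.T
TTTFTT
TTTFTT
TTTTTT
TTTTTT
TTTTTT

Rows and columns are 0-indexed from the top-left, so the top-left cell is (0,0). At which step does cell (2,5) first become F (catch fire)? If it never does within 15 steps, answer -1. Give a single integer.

Step 1: cell (2,5)='T' (+6 fires, +2 burnt)
Step 2: cell (2,5)='F' (+7 fires, +6 burnt)
  -> target ignites at step 2
Step 3: cell (2,5)='.' (+8 fires, +7 burnt)
Step 4: cell (2,5)='.' (+5 fires, +8 burnt)
Step 5: cell (2,5)='.' (+3 fires, +5 burnt)
Step 6: cell (2,5)='.' (+1 fires, +3 burnt)
Step 7: cell (2,5)='.' (+0 fires, +1 burnt)
  fire out at step 7

2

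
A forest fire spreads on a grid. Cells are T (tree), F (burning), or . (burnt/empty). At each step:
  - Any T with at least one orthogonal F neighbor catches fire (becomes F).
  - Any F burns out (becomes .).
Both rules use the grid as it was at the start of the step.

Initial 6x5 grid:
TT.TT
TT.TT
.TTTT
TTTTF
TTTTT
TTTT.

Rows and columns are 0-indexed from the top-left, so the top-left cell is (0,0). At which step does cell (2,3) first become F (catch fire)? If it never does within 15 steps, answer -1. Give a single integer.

Step 1: cell (2,3)='T' (+3 fires, +1 burnt)
Step 2: cell (2,3)='F' (+4 fires, +3 burnt)
  -> target ignites at step 2
Step 3: cell (2,3)='.' (+6 fires, +4 burnt)
Step 4: cell (2,3)='.' (+5 fires, +6 burnt)
Step 5: cell (2,3)='.' (+3 fires, +5 burnt)
Step 6: cell (2,3)='.' (+3 fires, +3 burnt)
Step 7: cell (2,3)='.' (+1 fires, +3 burnt)
Step 8: cell (2,3)='.' (+0 fires, +1 burnt)
  fire out at step 8

2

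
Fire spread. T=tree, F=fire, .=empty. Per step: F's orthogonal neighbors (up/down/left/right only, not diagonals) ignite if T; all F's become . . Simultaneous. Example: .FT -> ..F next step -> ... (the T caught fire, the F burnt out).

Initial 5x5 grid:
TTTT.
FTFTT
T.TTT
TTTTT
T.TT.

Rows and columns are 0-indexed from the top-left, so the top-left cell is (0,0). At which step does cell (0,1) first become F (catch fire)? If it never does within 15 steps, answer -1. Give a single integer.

Step 1: cell (0,1)='T' (+6 fires, +2 burnt)
Step 2: cell (0,1)='F' (+6 fires, +6 burnt)
  -> target ignites at step 2
Step 3: cell (0,1)='.' (+5 fires, +6 burnt)
Step 4: cell (0,1)='.' (+2 fires, +5 burnt)
Step 5: cell (0,1)='.' (+0 fires, +2 burnt)
  fire out at step 5

2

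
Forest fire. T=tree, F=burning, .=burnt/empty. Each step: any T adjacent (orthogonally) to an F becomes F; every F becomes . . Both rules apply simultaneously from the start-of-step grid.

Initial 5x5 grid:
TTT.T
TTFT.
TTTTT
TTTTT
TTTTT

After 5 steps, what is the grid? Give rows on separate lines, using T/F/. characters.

Step 1: 4 trees catch fire, 1 burn out
  TTF.T
  TF.F.
  TTFTT
  TTTTT
  TTTTT
Step 2: 5 trees catch fire, 4 burn out
  TF..T
  F....
  TF.FT
  TTFTT
  TTTTT
Step 3: 6 trees catch fire, 5 burn out
  F...T
  .....
  F...F
  TF.FT
  TTFTT
Step 4: 4 trees catch fire, 6 burn out
  ....T
  .....
  .....
  F...F
  TF.FT
Step 5: 2 trees catch fire, 4 burn out
  ....T
  .....
  .....
  .....
  F...F

....T
.....
.....
.....
F...F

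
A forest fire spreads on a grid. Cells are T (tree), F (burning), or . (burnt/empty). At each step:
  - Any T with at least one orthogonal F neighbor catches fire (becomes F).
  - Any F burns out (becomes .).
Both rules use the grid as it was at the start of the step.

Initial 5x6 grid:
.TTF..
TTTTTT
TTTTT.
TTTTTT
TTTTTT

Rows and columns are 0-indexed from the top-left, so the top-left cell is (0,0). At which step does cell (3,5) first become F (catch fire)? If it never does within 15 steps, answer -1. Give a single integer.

Step 1: cell (3,5)='T' (+2 fires, +1 burnt)
Step 2: cell (3,5)='T' (+4 fires, +2 burnt)
Step 3: cell (3,5)='T' (+5 fires, +4 burnt)
Step 4: cell (3,5)='T' (+5 fires, +5 burnt)
Step 5: cell (3,5)='F' (+5 fires, +5 burnt)
  -> target ignites at step 5
Step 6: cell (3,5)='.' (+3 fires, +5 burnt)
Step 7: cell (3,5)='.' (+1 fires, +3 burnt)
Step 8: cell (3,5)='.' (+0 fires, +1 burnt)
  fire out at step 8

5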